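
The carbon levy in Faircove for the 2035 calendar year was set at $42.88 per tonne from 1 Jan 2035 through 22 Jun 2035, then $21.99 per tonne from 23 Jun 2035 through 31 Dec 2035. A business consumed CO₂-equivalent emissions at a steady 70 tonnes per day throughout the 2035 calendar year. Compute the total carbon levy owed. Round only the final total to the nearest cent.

1 Jan – 22 Jun 2035: 173 days × 70 tonnes/day = 12,110 tonnes at $42.88/tonne → $519,276.80
23 Jun – 31 Dec 2035: 192 days × 70 tonnes/day = 13,440 tonnes at $21.99/tonne → $295,545.60

$814,822.40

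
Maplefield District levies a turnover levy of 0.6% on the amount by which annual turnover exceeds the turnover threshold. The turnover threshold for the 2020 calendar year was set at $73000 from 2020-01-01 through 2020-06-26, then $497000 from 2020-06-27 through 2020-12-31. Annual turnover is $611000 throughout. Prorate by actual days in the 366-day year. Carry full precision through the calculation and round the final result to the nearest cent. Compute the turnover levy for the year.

$1921.25

2020-01-01 to 2020-06-26: 178 days, exemption $73000 → ($611000 − $73000) × 0.6% × 178/366 = $1569.9016
2020-06-27 to 2020-12-31: 188 days, exemption $497000 → ($611000 − $497000) × 0.6% × 188/366 = $351.3443
Total = $1921.2459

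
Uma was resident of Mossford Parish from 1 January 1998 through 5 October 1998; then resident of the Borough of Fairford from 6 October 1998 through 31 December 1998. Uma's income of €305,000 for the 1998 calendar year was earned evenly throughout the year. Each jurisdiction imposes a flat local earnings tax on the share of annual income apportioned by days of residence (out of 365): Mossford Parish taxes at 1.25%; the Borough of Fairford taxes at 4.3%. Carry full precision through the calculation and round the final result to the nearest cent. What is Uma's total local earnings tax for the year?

€6,029.81

Mossford Parish, 1 January – 5 October 1998: 278 days → €305,000 × 1.25% × 278/365 = €2,903.7671
The Borough of Fairford, 6 October – 31 December 1998: 87 days → €305,000 × 4.3% × 87/365 = €3,126.0411
Total = €6,029.8082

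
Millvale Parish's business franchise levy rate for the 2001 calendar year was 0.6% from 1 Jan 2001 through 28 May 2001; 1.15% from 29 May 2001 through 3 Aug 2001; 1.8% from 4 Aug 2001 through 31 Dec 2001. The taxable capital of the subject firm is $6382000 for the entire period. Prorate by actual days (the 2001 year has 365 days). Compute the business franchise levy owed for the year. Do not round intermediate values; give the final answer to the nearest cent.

1 Jan – 28 May 2001: 148 days at 0.6% → $6382000 × 0.6% × 148/365 = $15526.6192
29 May – 3 Aug 2001: 67 days at 1.15% → $6382000 × 1.15% × 67/365 = $13472.1397
4 Aug – 31 Dec 2001: 150 days at 1.8% → $6382000 × 1.8% × 150/365 = $47209.3151
Total = $76208.0740

$76208.07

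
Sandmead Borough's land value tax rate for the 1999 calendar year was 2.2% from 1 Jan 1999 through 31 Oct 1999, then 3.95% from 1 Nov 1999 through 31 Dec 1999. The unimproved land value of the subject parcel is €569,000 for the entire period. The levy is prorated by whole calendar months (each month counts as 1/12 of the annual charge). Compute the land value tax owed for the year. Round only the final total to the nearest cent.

1 Jan – 31 Oct 1999: 10 months at 2.2% → €569,000 × 2.2% × 10/12 = €10,431.6667
1 Nov – 31 Dec 1999: 2 months at 3.95% → €569,000 × 3.95% × 2/12 = €3,745.9167
Total = €14,177.5833

€14,177.58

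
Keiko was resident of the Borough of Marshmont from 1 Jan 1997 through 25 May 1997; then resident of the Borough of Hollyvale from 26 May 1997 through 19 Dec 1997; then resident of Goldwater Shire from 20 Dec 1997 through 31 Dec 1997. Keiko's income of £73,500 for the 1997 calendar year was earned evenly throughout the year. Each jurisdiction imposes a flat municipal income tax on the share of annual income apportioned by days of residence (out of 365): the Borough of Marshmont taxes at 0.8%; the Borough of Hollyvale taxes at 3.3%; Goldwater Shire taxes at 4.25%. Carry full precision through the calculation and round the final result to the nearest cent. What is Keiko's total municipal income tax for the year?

The Borough of Marshmont, 1 Jan – 25 May 1997: 145 days → £73,500 × 0.8% × 145/365 = £233.5890
The Borough of Hollyvale, 26 May – 19 Dec 1997: 208 days → £73,500 × 3.3% × 208/365 = £1,382.2027
Goldwater Shire, 20 Dec – 31 Dec 1997: 12 days → £73,500 × 4.25% × 12/365 = £102.6986
Total = £1,718.4904

£1,718.49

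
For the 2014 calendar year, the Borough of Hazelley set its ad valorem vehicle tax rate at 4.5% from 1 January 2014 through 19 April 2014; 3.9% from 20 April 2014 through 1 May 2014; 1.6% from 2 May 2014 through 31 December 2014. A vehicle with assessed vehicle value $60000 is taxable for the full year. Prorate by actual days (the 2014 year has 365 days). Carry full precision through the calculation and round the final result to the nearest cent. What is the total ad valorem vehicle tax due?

1 January – 19 April 2014: 109 days at 4.5% → $60000 × 4.5% × 109/365 = $806.3014
20 April – 1 May 2014: 12 days at 3.9% → $60000 × 3.9% × 12/365 = $76.9315
2 May – 31 December 2014: 244 days at 1.6% → $60000 × 1.6% × 244/365 = $641.7534
Total = $1524.9863

$1524.99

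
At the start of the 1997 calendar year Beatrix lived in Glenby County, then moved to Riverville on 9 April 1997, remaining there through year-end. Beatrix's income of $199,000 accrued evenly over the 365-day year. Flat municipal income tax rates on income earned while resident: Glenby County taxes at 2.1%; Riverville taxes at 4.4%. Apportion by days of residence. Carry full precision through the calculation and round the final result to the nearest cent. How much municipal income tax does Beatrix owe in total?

$7,527.11

Glenby County, 1 January – 8 April 1997: 98 days → $199,000 × 2.1% × 98/365 = $1,122.0329
Riverville, 9 April – 31 December 1997: 267 days → $199,000 × 4.4% × 267/365 = $6,405.0740
Total = $7,527.1068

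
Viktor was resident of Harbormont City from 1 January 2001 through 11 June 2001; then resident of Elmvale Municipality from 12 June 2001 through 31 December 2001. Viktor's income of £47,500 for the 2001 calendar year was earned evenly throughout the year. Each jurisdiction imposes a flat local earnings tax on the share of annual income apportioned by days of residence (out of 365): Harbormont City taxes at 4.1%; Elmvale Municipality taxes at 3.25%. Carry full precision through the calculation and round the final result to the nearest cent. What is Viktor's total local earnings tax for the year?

£1,722.95

Harbormont City, 1 January – 11 June 2001: 162 days → £47,500 × 4.1% × 162/365 = £864.3699
Elmvale Municipality, 12 June – 31 December 2001: 203 days → £47,500 × 3.25% × 203/365 = £858.5788
Total = £1,722.9486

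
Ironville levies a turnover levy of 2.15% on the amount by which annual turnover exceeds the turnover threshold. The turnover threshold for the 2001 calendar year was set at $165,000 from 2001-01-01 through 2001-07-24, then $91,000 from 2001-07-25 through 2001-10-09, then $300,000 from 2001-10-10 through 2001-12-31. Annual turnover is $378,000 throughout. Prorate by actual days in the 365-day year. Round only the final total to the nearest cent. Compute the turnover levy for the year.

$4,255.12

2001-01-01 to 2001-07-24: 205 days, exemption $165,000 → ($378,000 − $165,000) × 2.15% × 205/365 = $2,572.0479
2001-07-25 to 2001-10-09: 77 days, exemption $91,000 → ($378,000 − $91,000) × 2.15% × 77/365 = $1,301.7219
2001-10-10 to 2001-12-31: 83 days, exemption $300,000 → ($378,000 − $300,000) × 2.15% × 83/365 = $381.3452
Total = $4,255.1151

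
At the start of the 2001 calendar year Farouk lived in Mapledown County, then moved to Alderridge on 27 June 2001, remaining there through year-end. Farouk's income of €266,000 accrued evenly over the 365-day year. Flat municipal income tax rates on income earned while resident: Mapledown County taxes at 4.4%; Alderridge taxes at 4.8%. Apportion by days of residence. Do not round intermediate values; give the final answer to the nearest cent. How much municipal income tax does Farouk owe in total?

€12,252.03

Mapledown County, 1 January – 26 June 2001: 177 days → €266,000 × 4.4% × 177/365 = €5,675.6384
Alderridge, 27 June – 31 December 2001: 188 days → €266,000 × 4.8% × 188/365 = €6,576.3945
Total = €12,252.0329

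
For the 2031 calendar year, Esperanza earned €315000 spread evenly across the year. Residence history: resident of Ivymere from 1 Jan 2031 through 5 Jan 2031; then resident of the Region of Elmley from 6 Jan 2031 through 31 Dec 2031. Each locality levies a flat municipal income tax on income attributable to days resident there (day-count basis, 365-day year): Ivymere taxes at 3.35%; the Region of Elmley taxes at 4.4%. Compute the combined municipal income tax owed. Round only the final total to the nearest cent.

€13814.69

Ivymere, 1 Jan – 5 Jan 2031: 5 days → €315000 × 3.35% × 5/365 = €144.5548
The Region of Elmley, 6 Jan – 31 Dec 2031: 360 days → €315000 × 4.4% × 360/365 = €13670.1370
Total = €13814.6918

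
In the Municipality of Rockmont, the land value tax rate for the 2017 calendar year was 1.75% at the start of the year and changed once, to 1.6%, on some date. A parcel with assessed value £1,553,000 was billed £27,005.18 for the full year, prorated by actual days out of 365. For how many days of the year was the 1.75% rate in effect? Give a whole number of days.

338 days

Let d = days at the first rate; then 365 − d days at the second rate.
£1,553,000 × [1.75%·d + 1.6%·(365−d)] / 365 = £27,005.18
Solving gives d = 338, so the new rate took effect on December 5, 2017.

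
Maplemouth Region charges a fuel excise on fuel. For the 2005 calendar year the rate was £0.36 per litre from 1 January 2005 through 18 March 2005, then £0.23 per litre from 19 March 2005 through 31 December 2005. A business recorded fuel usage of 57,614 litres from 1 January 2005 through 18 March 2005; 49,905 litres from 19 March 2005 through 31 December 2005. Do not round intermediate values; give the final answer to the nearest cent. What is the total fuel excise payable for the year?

£32,219.19

1 January – 18 March 2005: 57,614 litres at £0.36/litre → £20,741.04
19 March – 31 December 2005: 49,905 litres at £0.23/litre → £11,478.15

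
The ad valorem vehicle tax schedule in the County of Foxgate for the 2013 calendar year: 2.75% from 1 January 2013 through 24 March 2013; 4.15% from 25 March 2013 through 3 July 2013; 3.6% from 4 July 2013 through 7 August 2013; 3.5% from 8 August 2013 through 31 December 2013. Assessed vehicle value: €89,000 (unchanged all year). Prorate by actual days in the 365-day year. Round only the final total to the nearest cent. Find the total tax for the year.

1 January – 24 March 2013: 83 days at 2.75% → €89,000 × 2.75% × 83/365 = €556.5548
25 March – 3 July 2013: 101 days at 4.15% → €89,000 × 4.15% × 101/365 = €1,022.0370
4 July – 7 August 2013: 35 days at 3.6% → €89,000 × 3.6% × 35/365 = €307.2329
8 August – 31 December 2013: 146 days at 3.5% → €89,000 × 3.5% × 146/365 = €1,246.0000
Total = €3,131.8247

€3,131.82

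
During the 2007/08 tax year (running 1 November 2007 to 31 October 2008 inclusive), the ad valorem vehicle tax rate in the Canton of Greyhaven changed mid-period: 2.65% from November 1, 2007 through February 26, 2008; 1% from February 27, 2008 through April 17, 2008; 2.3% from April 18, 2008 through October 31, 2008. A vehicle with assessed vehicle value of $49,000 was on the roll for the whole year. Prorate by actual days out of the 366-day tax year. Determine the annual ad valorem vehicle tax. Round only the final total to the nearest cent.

$1,093.53

November 1, 2007 – February 26, 2008: 118 days at 2.65% → $49,000 × 2.65% × 118/366 = $418.6421
February 27 – April 17, 2008: 51 days at 1% → $49,000 × 1% × 51/366 = $68.2787
April 18 – October 31, 2008: 197 days at 2.3% → $49,000 × 2.3% × 197/366 = $606.6093
Total = $1,093.5301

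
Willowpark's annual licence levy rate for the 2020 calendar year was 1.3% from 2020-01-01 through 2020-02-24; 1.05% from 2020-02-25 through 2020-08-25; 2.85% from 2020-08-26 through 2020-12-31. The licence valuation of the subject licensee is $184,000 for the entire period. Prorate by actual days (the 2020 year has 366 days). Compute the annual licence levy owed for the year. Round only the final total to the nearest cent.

2020-01-01 to 2020-02-24: 55 days at 1.3% → $184,000 × 1.3% × 55/366 = $359.4536
2020-02-25 to 2020-08-25: 183 days at 1.05% → $184,000 × 1.05% × 183/366 = $966.0000
2020-08-26 to 2020-12-31: 128 days at 2.85% → $184,000 × 2.85% × 128/366 = $1,833.9672
Total = $3,159.4208

$3,159.42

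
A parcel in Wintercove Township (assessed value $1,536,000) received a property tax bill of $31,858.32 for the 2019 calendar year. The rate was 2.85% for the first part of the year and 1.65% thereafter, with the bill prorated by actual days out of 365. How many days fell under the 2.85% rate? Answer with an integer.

Let d = days at the first rate; then 365 − d days at the second rate.
$1,536,000 × [2.85%·d + 1.65%·(365−d)] / 365 = $31,858.32
Solving gives d = 129, so the new rate took effect on May 10, 2019.

129 days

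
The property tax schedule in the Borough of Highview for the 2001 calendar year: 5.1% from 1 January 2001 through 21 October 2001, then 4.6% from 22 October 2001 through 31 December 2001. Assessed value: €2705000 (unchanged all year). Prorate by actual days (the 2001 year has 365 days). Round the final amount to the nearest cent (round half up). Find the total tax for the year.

1 January – 21 October 2001: 294 days at 5.1% → €2705000 × 5.1% × 294/365 = €111119.9178
22 October – 31 December 2001: 71 days at 4.6% → €2705000 × 4.6% × 71/365 = €24204.1918
Total = €135324.1096

€135324.11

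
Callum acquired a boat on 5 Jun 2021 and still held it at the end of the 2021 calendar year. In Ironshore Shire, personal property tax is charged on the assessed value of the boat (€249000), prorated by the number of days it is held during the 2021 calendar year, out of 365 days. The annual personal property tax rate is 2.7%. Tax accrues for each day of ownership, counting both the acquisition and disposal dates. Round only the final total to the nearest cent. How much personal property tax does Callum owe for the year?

Days held (5 Jun – 31 Dec 2021): 210 out of 365
Tax = €249000 × 2.7% × 210/365 = €3868.0274

€3868.03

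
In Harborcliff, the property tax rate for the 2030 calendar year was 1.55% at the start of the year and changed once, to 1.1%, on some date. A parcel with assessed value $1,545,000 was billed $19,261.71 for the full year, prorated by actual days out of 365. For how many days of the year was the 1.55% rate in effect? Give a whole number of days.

Let d = days at the first rate; then 365 − d days at the second rate.
$1,545,000 × [1.55%·d + 1.1%·(365−d)] / 365 = $19,261.71
Solving gives d = 119, so the new rate took effect on 30 April 2030.

119 days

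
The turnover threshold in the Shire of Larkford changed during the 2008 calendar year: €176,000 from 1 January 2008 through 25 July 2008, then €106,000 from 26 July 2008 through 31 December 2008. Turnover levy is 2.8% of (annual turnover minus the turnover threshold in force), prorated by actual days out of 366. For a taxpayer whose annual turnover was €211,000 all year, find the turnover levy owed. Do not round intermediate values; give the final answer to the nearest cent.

1 January – 25 July 2008: 207 days, exemption €176,000 → (€211,000 − €176,000) × 2.8% × 207/366 = €554.2623
26 July – 31 December 2008: 159 days, exemption €106,000 → (€211,000 − €106,000) × 2.8% × 159/366 = €1,277.2131
Total = €1,831.4754

€1,831.48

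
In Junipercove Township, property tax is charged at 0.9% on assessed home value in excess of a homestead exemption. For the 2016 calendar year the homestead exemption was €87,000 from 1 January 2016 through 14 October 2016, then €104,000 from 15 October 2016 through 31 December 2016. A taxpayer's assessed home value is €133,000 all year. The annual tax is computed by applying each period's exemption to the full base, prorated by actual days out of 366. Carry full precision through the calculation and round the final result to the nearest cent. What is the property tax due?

€381.39

1 January – 14 October 2016: 288 days, exemption €87,000 → (€133,000 − €87,000) × 0.9% × 288/366 = €325.7705
15 October – 31 December 2016: 78 days, exemption €104,000 → (€133,000 − €104,000) × 0.9% × 78/366 = €55.6230
Total = €381.3934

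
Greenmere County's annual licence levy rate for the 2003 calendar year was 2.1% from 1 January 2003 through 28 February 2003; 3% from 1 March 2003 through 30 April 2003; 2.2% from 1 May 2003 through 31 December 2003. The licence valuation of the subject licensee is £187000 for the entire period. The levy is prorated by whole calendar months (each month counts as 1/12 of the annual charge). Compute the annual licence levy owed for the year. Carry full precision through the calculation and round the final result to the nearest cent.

£4332.17

1 January – 28 February 2003: 2 months at 2.1% → £187000 × 2.1% × 2/12 = £654.5000
1 March – 30 April 2003: 2 months at 3% → £187000 × 3% × 2/12 = £935.0000
1 May – 31 December 2003: 8 months at 2.2% → £187000 × 2.2% × 8/12 = £2742.6667
Total = £4332.1667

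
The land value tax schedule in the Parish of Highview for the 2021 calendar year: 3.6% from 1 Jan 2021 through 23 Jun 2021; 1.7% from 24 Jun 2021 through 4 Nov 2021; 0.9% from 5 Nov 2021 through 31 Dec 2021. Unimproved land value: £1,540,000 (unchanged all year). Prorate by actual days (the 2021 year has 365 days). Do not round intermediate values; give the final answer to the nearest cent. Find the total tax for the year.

1 Jan – 23 Jun 2021: 174 days at 3.6% → £1,540,000 × 3.6% × 174/365 = £26,428.9315
24 Jun – 4 Nov 2021: 134 days at 1.7% → £1,540,000 × 1.7% × 134/365 = £9,611.2877
5 Nov – 31 Dec 2021: 57 days at 0.9% → £1,540,000 × 0.9% × 57/365 = £2,164.4384
Total = £38,204.6575

£38,204.66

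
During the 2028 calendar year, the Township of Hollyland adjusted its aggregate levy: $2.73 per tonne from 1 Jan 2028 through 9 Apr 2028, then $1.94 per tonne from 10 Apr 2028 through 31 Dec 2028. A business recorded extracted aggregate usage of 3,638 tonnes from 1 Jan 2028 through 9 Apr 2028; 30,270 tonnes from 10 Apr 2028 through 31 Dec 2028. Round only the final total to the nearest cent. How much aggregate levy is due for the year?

1 Jan – 9 Apr 2028: 3,638 tonnes at $2.73/tonne → $9931.74
10 Apr – 31 Dec 2028: 30,270 tonnes at $1.94/tonne → $58723.80

$68655.54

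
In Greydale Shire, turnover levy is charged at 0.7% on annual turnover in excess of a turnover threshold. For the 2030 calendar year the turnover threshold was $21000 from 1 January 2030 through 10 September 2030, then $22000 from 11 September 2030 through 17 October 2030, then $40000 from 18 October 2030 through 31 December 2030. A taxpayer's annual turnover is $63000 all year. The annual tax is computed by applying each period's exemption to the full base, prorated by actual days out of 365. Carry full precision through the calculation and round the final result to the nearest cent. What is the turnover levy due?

$265.96

1 January – 10 September 2030: 253 days, exemption $21000 → ($63000 − $21000) × 0.7% × 253/365 = $203.7863
11 September – 17 October 2030: 37 days, exemption $22000 → ($63000 − $22000) × 0.7% × 37/365 = $29.0932
18 October – 31 December 2030: 75 days, exemption $40000 → ($63000 − $40000) × 0.7% × 75/365 = $33.0822
Total = $265.9616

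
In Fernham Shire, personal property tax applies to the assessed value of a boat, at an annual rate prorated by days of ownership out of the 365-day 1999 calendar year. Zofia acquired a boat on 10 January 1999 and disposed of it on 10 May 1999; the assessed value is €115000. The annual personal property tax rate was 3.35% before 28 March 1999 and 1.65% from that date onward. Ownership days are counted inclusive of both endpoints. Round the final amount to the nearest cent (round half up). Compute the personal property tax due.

10 January – 27 March 1999: 77 days at 3.35% → €115000 × 3.35% × 77/365 = €812.7192
28 March – 10 May 1999: 44 days at 1.65% → €115000 × 1.65% × 44/365 = €228.7397
Total = €1041.4589

€1041.46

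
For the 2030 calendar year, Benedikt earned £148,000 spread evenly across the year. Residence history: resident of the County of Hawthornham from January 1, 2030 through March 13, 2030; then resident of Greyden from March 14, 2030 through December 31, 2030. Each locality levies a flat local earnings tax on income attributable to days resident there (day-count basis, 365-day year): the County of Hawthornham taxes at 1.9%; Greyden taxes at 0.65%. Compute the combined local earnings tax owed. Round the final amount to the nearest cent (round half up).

The County of Hawthornham, January 1 – March 13, 2030: 72 days → £148,000 × 1.9% × 72/365 = £554.6959
Greyden, March 14 – December 31, 2030: 293 days → £148,000 × 0.65% × 293/365 = £772.2356
Total = £1,326.9315

£1,326.93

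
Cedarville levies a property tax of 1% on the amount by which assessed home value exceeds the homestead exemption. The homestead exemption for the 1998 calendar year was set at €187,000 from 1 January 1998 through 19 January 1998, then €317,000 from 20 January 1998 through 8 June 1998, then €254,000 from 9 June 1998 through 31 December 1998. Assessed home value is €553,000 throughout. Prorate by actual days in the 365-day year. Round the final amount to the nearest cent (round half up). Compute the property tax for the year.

1 January – 19 January 1998: 19 days, exemption €187,000 → (€553,000 − €187,000) × 1% × 19/365 = €190.5205
20 January – 8 June 1998: 140 days, exemption €317,000 → (€553,000 − €317,000) × 1% × 140/365 = €905.2055
9 June – 31 December 1998: 206 days, exemption €254,000 → (€553,000 − €254,000) × 1% × 206/365 = €1,687.5068
Total = €2,783.2329

€2,783.23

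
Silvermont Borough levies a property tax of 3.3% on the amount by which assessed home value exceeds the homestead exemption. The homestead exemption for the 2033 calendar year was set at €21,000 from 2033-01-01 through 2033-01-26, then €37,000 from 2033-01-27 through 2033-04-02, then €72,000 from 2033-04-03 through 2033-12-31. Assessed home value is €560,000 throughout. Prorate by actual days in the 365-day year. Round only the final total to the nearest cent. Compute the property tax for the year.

2033-01-01 to 2033-01-26: 26 days, exemption €21,000 → (€560,000 − €21,000) × 3.3% × 26/365 = €1,267.0192
2033-01-27 to 2033-04-02: 66 days, exemption €37,000 → (€560,000 − €37,000) × 3.3% × 66/365 = €3,120.8055
2033-04-03 to 2033-12-31: 273 days, exemption €72,000 → (€560,000 − €72,000) × 3.3% × 273/365 = €12,044.9096
Total = €16,432.7342

€16,432.73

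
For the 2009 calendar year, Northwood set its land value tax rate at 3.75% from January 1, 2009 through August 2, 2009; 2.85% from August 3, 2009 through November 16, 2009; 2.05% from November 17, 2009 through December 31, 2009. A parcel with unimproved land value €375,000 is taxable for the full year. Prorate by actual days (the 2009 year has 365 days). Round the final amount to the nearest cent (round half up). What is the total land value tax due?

€12,296.40

January 1 – August 2, 2009: 214 days at 3.75% → €375,000 × 3.75% × 214/365 = €8,244.8630
August 3 – November 16, 2009: 106 days at 2.85% → €375,000 × 2.85% × 106/365 = €3,103.7671
November 17 – December 31, 2009: 45 days at 2.05% → €375,000 × 2.05% × 45/365 = €947.7740
Total = €12,296.4041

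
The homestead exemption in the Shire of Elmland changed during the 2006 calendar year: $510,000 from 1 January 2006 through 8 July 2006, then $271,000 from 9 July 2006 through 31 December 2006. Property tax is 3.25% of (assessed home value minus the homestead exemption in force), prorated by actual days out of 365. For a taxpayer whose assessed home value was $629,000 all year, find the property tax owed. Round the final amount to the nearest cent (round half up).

1 January – 8 July 2006: 189 days, exemption $510,000 → ($629,000 − $510,000) × 3.25% × 189/365 = $2,002.6233
9 July – 31 December 2006: 176 days, exemption $271,000 → ($629,000 − $271,000) × 3.25% × 176/365 = $5,610.3014
Total = $7,612.9247

$7,612.92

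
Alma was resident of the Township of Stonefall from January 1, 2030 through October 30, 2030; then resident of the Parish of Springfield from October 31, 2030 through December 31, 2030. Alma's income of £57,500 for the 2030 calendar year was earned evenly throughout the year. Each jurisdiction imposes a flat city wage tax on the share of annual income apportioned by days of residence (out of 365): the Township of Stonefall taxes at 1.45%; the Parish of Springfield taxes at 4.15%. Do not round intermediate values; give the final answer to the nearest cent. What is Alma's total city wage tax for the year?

£1,097.46

The Township of Stonefall, January 1 – October 30, 2030: 303 days → £57,500 × 1.45% × 303/365 = £692.1267
The Parish of Springfield, October 31 – December 31, 2030: 62 days → £57,500 × 4.15% × 62/365 = £405.3356
Total = £1,097.4623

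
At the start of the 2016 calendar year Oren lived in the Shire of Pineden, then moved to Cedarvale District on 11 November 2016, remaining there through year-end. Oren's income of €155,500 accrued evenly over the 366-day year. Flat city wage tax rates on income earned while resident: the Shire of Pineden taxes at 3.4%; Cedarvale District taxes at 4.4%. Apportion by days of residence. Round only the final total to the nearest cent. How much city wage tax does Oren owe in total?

€5,503.68

The Shire of Pineden, 1 January – 10 November 2016: 315 days → €155,500 × 3.4% × 315/366 = €4,550.2869
Cedarvale District, 11 November – 31 December 2016: 51 days → €155,500 × 4.4% × 51/366 = €953.3934
Total = €5,503.6803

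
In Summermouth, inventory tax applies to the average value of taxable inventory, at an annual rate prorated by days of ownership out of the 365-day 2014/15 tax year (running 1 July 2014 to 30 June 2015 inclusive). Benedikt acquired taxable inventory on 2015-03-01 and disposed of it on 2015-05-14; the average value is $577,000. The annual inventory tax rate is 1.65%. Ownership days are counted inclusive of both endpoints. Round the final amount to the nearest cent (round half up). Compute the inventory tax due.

Days held (2015-03-01 to 2015-05-14): 75 out of 365
Tax = $577,000 × 1.65% × 75/365 = $1,956.2671

$1,956.27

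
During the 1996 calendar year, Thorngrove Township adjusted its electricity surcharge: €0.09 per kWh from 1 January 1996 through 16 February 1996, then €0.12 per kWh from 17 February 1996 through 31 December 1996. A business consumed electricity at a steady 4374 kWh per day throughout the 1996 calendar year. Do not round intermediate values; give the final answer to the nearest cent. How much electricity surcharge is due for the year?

1 January – 16 February 1996: 47 days × 4374 kWh/day = 205,578 kWh at €0.09/kWh → €18502.02
17 February – 31 December 1996: 319 days × 4374 kWh/day = 1,395,306 kWh at €0.12/kWh → €167436.72

€185938.74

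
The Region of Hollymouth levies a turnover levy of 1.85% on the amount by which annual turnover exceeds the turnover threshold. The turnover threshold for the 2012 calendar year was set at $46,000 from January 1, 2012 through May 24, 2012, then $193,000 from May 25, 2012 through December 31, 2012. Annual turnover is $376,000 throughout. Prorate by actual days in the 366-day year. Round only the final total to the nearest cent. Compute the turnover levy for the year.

January 1 – May 24, 2012: 145 days, exemption $46,000 → ($376,000 − $46,000) × 1.85% × 145/366 = $2,418.6475
May 25 – December 31, 2012: 221 days, exemption $193,000 → ($376,000 − $193,000) × 1.85% × 221/366 = $2,044.2500
Total = $4,462.8975

$4,462.90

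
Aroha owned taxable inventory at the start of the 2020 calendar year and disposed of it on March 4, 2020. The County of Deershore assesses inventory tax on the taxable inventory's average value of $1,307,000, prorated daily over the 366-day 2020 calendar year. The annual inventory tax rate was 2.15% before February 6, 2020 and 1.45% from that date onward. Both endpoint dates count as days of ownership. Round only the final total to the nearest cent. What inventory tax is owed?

$4,213.83

January 1 – February 5, 2020: 36 days at 2.15% → $1,307,000 × 2.15% × 36/366 = $2,763.9836
February 6 – March 4, 2020: 28 days at 1.45% → $1,307,000 × 1.45% × 28/366 = $1,449.8415
Total = $4,213.8251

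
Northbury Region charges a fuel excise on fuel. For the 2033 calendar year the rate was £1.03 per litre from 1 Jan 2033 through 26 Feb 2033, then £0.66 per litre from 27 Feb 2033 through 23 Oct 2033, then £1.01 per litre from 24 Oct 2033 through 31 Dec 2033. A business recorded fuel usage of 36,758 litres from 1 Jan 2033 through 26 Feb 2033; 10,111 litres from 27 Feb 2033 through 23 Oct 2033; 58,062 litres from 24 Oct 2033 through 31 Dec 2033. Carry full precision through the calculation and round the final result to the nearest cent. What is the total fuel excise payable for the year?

£103176.62

1 Jan – 26 Feb 2033: 36,758 litres at £1.03/litre → £37860.74
27 Feb – 23 Oct 2033: 10,111 litres at £0.66/litre → £6673.26
24 Oct – 31 Dec 2033: 58,062 litres at £1.01/litre → £58642.62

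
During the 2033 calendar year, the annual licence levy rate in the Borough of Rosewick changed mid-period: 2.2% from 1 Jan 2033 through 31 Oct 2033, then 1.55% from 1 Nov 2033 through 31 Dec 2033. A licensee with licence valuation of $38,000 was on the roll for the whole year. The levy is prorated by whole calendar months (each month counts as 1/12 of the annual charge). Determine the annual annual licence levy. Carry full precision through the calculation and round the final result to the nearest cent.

$794.83

1 Jan – 31 Oct 2033: 10 months at 2.2% → $38,000 × 2.2% × 10/12 = $696.6667
1 Nov – 31 Dec 2033: 2 months at 1.55% → $38,000 × 1.55% × 2/12 = $98.1667
Total = $794.8333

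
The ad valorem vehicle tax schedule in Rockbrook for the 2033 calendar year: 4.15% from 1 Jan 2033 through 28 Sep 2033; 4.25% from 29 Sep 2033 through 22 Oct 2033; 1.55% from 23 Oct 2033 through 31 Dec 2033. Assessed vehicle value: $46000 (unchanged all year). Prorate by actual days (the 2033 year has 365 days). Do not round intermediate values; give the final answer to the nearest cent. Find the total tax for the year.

$1682.65

1 Jan – 28 Sep 2033: 271 days at 4.15% → $46000 × 4.15% × 271/365 = $1417.3671
29 Sep – 22 Oct 2033: 24 days at 4.25% → $46000 × 4.25% × 24/365 = $128.5479
23 Oct – 31 Dec 2033: 70 days at 1.55% → $46000 × 1.55% × 70/365 = $136.7397
Total = $1682.6548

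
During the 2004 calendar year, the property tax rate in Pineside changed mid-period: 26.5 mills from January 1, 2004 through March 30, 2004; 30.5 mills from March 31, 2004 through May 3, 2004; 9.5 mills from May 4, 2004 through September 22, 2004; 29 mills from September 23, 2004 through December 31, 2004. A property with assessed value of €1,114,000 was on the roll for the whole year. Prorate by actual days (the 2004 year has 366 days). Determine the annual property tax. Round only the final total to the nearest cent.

January 1 – March 30, 2004: 90 days at 26.5 mills → €1,114,000 × 2.65% × 90/366 = €7,259.2623
March 31 – May 3, 2004: 34 days at 30.5 mills → €1,114,000 × 3.05% × 34/366 = €3,156.3333
May 4 – September 22, 2004: 142 days at 9.5 mills → €1,114,000 × 0.95% × 142/366 = €4,105.9727
September 23 – December 31, 2004: 100 days at 29 mills → €1,114,000 × 2.9% × 100/366 = €8,826.7760
Total = €23,348.3443

€23,348.34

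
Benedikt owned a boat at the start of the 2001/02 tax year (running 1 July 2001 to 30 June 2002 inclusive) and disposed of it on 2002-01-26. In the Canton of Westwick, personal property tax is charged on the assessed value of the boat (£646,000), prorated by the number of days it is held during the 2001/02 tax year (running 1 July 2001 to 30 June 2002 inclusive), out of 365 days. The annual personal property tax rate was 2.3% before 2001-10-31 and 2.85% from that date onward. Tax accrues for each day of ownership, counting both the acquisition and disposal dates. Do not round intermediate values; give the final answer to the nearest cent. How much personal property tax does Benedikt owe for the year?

£9,405.05

2001-07-01 to 2001-10-30: 122 days at 2.3% → £646,000 × 2.3% × 122/365 = £4,966.2356
2001-10-31 to 2002-01-26: 88 days at 2.85% → £646,000 × 2.85% × 88/365 = £4,438.8164
Total = £9,405.0521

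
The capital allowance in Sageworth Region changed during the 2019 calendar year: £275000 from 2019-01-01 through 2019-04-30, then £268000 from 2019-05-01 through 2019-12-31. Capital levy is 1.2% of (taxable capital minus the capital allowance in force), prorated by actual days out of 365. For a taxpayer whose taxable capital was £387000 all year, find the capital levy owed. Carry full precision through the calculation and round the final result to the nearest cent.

£1400.38

2019-01-01 to 2019-04-30: 120 days, exemption £275000 → (£387000 − £275000) × 1.2% × 120/365 = £441.8630
2019-05-01 to 2019-12-31: 245 days, exemption £268000 → (£387000 − £268000) × 1.2% × 245/365 = £958.5205
Total = £1400.3836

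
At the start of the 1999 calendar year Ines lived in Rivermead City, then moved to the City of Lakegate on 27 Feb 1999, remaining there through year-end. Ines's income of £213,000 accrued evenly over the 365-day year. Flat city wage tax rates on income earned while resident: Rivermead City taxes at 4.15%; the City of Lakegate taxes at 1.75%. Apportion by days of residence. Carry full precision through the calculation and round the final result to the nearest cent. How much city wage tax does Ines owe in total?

Rivermead City, 1 Jan – 26 Feb 1999: 57 days → £213,000 × 4.15% × 57/365 = £1,380.4151
The City of Lakegate, 27 Feb – 31 Dec 1999: 308 days → £213,000 × 1.75% × 308/365 = £3,145.3973
Total = £4,525.8123

£4,525.81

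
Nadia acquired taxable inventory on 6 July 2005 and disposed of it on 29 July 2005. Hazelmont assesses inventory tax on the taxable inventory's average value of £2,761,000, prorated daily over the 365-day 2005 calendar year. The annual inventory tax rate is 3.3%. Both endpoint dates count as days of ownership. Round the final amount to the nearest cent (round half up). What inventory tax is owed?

£5,990.99

Days held (6 July – 29 July 2005): 24 out of 365
Tax = £2,761,000 × 3.3% × 24/365 = £5,990.9918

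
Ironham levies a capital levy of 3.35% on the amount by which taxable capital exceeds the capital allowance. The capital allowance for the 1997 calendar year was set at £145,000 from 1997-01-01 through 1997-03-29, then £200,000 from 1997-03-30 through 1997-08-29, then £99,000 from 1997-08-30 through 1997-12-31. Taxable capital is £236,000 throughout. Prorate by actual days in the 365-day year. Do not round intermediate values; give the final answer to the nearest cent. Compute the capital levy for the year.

1997-01-01 to 1997-03-29: 88 days, exemption £145,000 → (£236,000 − £145,000) × 3.35% × 88/365 = £734.9808
1997-03-30 to 1997-08-29: 153 days, exemption £200,000 → (£236,000 − £200,000) × 3.35% × 153/365 = £505.5288
1997-08-30 to 1997-12-31: 124 days, exemption £99,000 → (£236,000 − £99,000) × 3.35% × 124/365 = £1,559.1726
Total = £2,799.6822

£2,799.68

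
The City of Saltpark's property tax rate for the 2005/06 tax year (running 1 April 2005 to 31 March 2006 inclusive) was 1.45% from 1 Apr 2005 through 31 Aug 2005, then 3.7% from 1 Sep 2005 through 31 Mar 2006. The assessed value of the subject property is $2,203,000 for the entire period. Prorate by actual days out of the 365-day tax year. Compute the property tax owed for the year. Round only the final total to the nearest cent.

1 Apr – 31 Aug 2005: 153 days at 1.45% → $2,203,000 × 1.45% × 153/365 = $13,390.0151
1 Sep 2005 – 31 Mar 2006: 212 days at 3.7% → $2,203,000 × 3.7% × 212/365 = $47,343.3753
Total = $60,733.3904

$60,733.39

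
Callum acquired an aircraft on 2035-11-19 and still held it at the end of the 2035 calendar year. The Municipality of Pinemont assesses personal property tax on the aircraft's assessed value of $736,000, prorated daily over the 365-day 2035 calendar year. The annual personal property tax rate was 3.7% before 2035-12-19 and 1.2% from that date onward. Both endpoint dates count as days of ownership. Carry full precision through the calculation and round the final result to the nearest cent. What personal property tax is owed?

2035-11-19 to 2035-12-18: 30 days at 3.7% → $736,000 × 3.7% × 30/365 = $2,238.2466
2035-12-19 to 2035-12-31: 13 days at 1.2% → $736,000 × 1.2% × 13/365 = $314.5644
Total = $2,552.8110

$2,552.81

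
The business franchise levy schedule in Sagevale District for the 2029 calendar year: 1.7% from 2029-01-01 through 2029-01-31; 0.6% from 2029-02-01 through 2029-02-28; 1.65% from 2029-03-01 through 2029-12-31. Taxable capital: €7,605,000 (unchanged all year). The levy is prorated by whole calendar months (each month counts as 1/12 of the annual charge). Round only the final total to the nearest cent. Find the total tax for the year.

€119,145.00

2029-01-01 to 2029-01-31: 1 month at 1.7% → €7,605,000 × 1.7% × 1/12 = €10,773.7500
2029-02-01 to 2029-02-28: 1 month at 0.6% → €7,605,000 × 0.6% × 1/12 = €3,802.5000
2029-03-01 to 2029-12-31: 10 months at 1.65% → €7,605,000 × 1.65% × 10/12 = €104,568.7500
Total = €119,145.0000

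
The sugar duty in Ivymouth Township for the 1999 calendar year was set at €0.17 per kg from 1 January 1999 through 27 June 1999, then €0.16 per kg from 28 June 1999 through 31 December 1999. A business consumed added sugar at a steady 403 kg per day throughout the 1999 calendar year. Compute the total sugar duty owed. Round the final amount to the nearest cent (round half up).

€24,252.54

1 January – 27 June 1999: 178 days × 403 kg/day = 71,734 kg at €0.17/kg → €12,194.78
28 June – 31 December 1999: 187 days × 403 kg/day = 75,361 kg at €0.16/kg → €12,057.76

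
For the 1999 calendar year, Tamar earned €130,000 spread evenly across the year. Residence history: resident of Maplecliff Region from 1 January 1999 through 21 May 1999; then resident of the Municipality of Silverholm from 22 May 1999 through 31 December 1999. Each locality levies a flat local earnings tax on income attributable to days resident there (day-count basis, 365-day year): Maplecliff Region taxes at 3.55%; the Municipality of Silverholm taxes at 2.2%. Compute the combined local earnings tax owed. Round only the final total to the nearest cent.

Maplecliff Region, 1 January – 21 May 1999: 141 days → €130,000 × 3.55% × 141/365 = €1,782.7808
The Municipality of Silverholm, 22 May – 31 December 1999: 224 days → €130,000 × 2.2% × 224/365 = €1,755.1781
Total = €3,537.9589

€3,537.96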